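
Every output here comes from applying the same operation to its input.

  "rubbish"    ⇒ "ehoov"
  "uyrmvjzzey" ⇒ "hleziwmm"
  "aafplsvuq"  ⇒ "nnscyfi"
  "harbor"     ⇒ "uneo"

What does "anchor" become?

napu

The transformation: shift every letter 13 places forward in the alphabet (wrapping around) — i.e. ROT13, then delete the last 2 characters.
Applying both steps to "anchor": "napube", then "napu".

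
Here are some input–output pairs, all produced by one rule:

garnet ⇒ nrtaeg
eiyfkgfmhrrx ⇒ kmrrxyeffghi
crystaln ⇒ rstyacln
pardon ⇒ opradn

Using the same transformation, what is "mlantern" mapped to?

The transformation: sort the characters into alphabetical order, then swap the front and back halves of the string.
So "mlantern" becomes "nnrtaelm".

nnrtaelm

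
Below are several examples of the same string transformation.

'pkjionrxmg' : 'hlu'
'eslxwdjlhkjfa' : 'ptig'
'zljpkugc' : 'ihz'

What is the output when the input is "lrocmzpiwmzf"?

ojfw

The pattern: keep one character in every 3, starting at position 2 (positions 2nd, 5th, 8th, ...), then shift every letter 3 places backward in the alphabet (wrapping around).
"lrocmzpiwmzf" → "ojfw".
(Check on "pkjionrxmg": → "kox" → "hlu" ✓)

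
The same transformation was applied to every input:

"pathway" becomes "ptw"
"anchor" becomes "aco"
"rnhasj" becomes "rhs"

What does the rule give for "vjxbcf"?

The pattern: move the last character to the front, then keep every other character starting from the second (positions 2nd, 4th, 6th, ...).
"vjxbcf" → "fvjxbc" → "vxc".
(Check on "rnhasj": → "jrnhas" → "rhs" ✓)

vxc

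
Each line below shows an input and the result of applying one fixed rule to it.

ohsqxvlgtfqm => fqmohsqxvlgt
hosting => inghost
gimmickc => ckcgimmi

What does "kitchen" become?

henkitc

In each case the input is transformed by: move the last 3 characters to the front (rotate right by 3).
On "kitchen" that produces "henkitc".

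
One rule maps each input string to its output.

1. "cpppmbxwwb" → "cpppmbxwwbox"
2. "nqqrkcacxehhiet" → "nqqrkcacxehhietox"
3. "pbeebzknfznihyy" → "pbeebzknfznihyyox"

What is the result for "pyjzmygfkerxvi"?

pyjzmygfkerxviox

The rule is to append "ox".
Applying that to "pyjzmygfkerxvi" gives "pyjzmygfkerxviox".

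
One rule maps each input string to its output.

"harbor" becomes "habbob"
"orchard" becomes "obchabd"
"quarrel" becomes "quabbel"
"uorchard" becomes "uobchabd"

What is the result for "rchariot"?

In each case the input is transformed by: replace every "r" with "b".
So "rchariot" becomes "bchabiot".

bchabiot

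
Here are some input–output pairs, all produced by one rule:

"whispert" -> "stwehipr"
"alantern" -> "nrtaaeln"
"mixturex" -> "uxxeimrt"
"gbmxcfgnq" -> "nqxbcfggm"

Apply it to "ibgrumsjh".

rsubghijm

Rule — sort the characters into alphabetical order, then move the last 3 characters to the front (rotate right by 3).
"ibgrumsjh" → "rsubghijm".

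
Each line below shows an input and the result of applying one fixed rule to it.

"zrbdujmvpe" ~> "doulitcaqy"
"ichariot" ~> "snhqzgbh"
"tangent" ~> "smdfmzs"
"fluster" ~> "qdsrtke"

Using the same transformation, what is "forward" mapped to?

cqzvqne

Rule — reverse the string, then shift every letter 1 place backward in the alphabet (wrapping around).
For "forward", step one produces "drawrof"; step two turns that into "cqzvqne".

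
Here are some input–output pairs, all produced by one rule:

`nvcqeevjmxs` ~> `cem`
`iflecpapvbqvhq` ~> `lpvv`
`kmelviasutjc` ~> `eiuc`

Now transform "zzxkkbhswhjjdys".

xbwjs

The transformation: keep one character in every 3, starting at position 3 (positions 3rd, 6th, 9th, ...).
"zzxkkbhswhjjdys" → "xbwjs".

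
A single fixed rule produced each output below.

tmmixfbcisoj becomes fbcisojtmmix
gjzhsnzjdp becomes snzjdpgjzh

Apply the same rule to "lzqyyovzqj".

yovzqjlzqy

The rule is to move the last character to the front, then swap the front and back halves of the string.
"lzqyyovzqj" → "yovzqjlzqy".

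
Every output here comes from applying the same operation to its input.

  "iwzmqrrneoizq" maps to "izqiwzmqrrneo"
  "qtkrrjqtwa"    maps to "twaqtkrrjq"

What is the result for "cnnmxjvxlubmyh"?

Looking at the pairs, the operation is to move the last 3 characters to the front (rotate right by 3).
So "cnnmxjvxlubmyh" becomes "myhcnnmxjvxlub".

myhcnnmxjvxlub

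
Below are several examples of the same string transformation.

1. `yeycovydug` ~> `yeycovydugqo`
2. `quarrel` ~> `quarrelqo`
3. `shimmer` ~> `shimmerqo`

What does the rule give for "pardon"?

pardonqo

The rule is to append "qo".
"pardon" → "pardonqo".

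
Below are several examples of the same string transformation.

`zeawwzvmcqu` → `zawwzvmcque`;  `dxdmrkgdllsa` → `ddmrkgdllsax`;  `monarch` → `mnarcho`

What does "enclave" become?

eclaven

In each case the input is transformed by: move the first character to the end, then swap the first and last characters.
Applying both steps to "enclave": "nclavee", then "eclaven".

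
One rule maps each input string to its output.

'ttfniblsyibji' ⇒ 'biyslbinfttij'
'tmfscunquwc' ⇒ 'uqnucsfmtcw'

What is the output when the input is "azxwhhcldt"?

Looking at the pairs, the operation is to reverse the string, then move the first 2 characters to the end (rotate left by 2).
Applying both steps to "azxwhhcldt": "tdlchhwxza", then "lchhwxzatd".
(Check on "ttfniblsyibji": → "ijbiyslbinftt" → "biyslbinfttij" ✓)

lchhwxzatd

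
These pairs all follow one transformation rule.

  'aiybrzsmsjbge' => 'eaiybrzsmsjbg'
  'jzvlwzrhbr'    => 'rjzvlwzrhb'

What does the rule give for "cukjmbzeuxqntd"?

In each case the input is transformed by: move the last character to the front.
Doing the same to "cukjmbzeuxqntd": "dcukjmbzeuxqnt".

dcukjmbzeuxqnt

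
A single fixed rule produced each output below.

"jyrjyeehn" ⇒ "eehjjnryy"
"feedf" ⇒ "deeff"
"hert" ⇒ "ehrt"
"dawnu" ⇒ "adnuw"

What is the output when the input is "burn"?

The pattern: sort the characters into alphabetical order.
Applying that to "burn" gives "bnru".

bnru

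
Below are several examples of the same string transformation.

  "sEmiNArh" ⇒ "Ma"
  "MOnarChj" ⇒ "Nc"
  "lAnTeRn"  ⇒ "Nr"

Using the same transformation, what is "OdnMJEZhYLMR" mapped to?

The transformation: keep one character in every 3, starting at position 3 (positions 3rd, 6th, 9th, ...), then flip the case of every letter.
Working it through for "OdnMJEZhYLMR": intermediate "nEYR", final "Neyr".
(Check on "lAnTeRn": → "nR" → "Nr" ✓)

Neyr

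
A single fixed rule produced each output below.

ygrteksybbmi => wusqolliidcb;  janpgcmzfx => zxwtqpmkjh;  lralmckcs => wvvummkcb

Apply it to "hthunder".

xrronedb

In each case the input is transformed by: shift every letter 10 places forward in the alphabet (wrapping around), then sort the characters into reverse alphabetical order.
So "hthunder" becomes "xrronedb".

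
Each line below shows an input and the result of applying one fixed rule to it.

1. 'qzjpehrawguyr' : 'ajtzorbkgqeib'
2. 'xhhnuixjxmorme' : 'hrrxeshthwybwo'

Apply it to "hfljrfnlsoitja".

rpvtbpxvcysdtk

The transformation: shift every letter 10 places forward in the alphabet (wrapping around).
Applying that to "hfljrfnlsoitja" gives "rpvtbpxvcysdtk".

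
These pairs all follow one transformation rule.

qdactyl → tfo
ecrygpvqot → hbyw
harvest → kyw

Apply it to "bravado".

eyr

Looking at the pairs, the operation is to keep one character in every 3, starting at position 1 (positions 1st, 4th, 7th, ...), then shift every letter 3 places forward in the alphabet (wrapping around).
Doing the same to "bravado": "eyr".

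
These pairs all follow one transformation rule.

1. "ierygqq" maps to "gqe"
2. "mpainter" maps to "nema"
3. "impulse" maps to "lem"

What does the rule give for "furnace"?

aeu

The pattern: move the first 3 characters to the end (rotate left by 3), then keep every other character starting from the second (positions 2nd, 4th, 6th, ...).
Applying both steps to "furnace": "nacefur", then "aeu".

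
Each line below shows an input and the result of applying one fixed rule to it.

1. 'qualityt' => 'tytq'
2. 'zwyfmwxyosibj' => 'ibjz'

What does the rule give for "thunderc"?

erct

Rule — move the last 3 characters to the front (rotate right by 3), then keep only the first 4 characters.
Applying both steps to "thunderc": "ercthund", then "erct".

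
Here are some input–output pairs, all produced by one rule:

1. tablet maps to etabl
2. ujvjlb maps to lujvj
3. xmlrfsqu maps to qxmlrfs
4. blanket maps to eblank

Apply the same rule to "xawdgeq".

exawdg

Rule — delete the last character, then move the last character to the front.
Working it through for "xawdgeq": intermediate "xawdge", final "exawdg".
(Check on "tablet": → "table" → "etabl" ✓)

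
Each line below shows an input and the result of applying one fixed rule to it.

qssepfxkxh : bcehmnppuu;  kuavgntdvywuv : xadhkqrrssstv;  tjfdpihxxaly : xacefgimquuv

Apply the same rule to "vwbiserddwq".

The pattern: sort the characters into alphabetical order, then shift every letter 3 places backward in the alphabet (wrapping around).
Starting from "vwbiserddwq": after the first operation, "bddeiqrsvww"; after the second, "yaabfnopstt".

yaabfnopstt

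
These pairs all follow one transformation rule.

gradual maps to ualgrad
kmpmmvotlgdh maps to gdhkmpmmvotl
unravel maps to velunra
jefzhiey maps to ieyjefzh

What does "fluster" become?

In each case the input is transformed by: move the last 3 characters to the front (rotate right by 3).
For "fluster" the result is "terflus".

terflus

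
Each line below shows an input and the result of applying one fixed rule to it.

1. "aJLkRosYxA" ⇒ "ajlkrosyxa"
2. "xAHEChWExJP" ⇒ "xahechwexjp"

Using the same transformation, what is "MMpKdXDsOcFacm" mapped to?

What's happening: convert every letter to lowercase.
"MMpKdXDsOcFacm" → "mmpkdxdsocfacm".

mmpkdxdsocfacm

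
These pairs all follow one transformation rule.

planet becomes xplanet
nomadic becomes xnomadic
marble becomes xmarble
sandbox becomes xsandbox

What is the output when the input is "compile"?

xcompile

What's happening: prepend "x".
Applying that to "compile" gives "xcompile".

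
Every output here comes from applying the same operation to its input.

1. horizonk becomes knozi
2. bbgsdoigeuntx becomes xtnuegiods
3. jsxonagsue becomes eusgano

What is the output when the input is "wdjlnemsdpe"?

The rule is to delete the first 3 characters, then reverse the string.
"wdjlnemsdpe" → "lnemsdpe" → "epdsmenl".

epdsmenl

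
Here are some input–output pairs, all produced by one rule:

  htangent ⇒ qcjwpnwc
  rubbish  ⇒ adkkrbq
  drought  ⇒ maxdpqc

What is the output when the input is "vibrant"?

The rule is to shift every letter 9 places forward in the alphabet (wrapping around).
"vibrant" → "erkajwc".

erkajwc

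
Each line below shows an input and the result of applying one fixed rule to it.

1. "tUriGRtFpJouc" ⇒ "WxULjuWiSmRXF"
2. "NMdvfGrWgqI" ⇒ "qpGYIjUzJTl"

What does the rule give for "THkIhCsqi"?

wkNlKfVTL

Looking at the pairs, the operation is to flip the case of every letter, then shift every letter 3 places forward in the alphabet (wrapping around).
Working it through for "THkIhCsqi": intermediate "thKiHcSQI", final "wkNlKfVTL".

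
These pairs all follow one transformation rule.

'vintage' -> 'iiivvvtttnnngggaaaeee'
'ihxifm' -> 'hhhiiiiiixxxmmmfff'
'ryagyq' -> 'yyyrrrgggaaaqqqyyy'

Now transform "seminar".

Looking at the pairs, the operation is to swap each adjacent pair of characters (1↔2, 3↔4, ...), then repeat every character 3 times.
Starting from "seminar": after the first operation, "esimanr"; after the second, "eeesssiiimmmaaannnrrr".
(Check on "ihxifm": → "hiixmf" → "hhhiiiiiixxxmmmfff" ✓)

eeesssiiimmmaaannnrrr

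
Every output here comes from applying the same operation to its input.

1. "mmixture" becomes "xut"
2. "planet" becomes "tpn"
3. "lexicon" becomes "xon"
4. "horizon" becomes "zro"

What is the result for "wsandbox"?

The pattern: sort the characters into reverse alphabetical order, then keep only the first 3 characters.
"wsandbox" → "xwsondba" → "xws".

xws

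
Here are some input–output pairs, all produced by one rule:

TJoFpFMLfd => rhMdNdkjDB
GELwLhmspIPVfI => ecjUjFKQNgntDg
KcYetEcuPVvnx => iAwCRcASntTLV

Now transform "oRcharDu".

MpAFYPbS

In each case the input is transformed by: shift every letter 2 places backward in the alphabet (wrapping around), then flip the case of every letter.
Working it through for "oRcharDu": intermediate "mPafypBs", final "MpAFYPbS".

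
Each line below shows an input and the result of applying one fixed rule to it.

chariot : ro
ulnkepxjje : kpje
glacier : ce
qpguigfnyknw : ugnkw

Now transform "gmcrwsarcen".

The rule is to delete the first 2 characters, then keep every other character starting from the second (positions 2nd, 4th, 6th, ...).
Working it through for "gmcrwsarcen": intermediate "crwsarcen", final "rsre".

rsre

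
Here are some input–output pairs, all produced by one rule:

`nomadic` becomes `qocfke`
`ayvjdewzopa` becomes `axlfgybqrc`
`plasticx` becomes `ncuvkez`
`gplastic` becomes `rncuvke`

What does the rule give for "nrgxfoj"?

tizhql

The rule is to delete the first character, then shift every letter 2 places forward in the alphabet (wrapping around).
Starting from "nrgxfoj": after the first operation, "rgxfoj"; after the second, "tizhql".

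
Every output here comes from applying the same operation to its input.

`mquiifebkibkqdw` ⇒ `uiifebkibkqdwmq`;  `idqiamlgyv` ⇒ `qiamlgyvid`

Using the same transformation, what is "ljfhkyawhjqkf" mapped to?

fhkyawhjqkflj

Rule — move the first 2 characters to the end (rotate left by 2).
"ljfhkyawhjqkf" → "fhkyawhjqkflj".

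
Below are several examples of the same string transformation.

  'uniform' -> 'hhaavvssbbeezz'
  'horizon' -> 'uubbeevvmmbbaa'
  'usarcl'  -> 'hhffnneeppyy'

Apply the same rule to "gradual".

tteennqqhhnnyy

The pattern: shift every letter 13 places forward in the alphabet (wrapping around) — i.e. ROT13, then double every character.
"gradual" → "tenqhny" → "tteennqqhhnnyy".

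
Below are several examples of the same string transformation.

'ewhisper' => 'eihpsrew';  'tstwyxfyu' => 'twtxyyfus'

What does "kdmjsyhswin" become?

kjmysshiwnd

Each output is the input with this applied: swap each adjacent pair of characters (1↔2, 3↔4, ...), then move the first character to the end.
For "kdmjsyhswin" the result is "kjmysshiwnd".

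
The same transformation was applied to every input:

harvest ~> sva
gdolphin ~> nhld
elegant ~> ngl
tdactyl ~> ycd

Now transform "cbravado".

The pattern: keep every other character starting from the second (positions 2nd, 4th, 6th, ...), then reverse the string.
Applying that to "cbravado" gives "oaab".
(Check on "elegant": → "lgn" → "ngl" ✓)

oaab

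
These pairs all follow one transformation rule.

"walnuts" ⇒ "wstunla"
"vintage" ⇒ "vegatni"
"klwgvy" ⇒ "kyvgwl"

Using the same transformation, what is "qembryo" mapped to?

Rule — move the first character to the end, then reverse the string.
"qembryo" → "qoyrbme".

qoyrbme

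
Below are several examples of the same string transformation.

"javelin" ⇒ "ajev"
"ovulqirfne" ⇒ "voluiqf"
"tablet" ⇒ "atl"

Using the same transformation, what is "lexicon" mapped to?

elix

The pattern: swap each adjacent pair of characters (1↔2, 3↔4, ...), then delete the last 3 characters.
For "lexicon" the result is "elix".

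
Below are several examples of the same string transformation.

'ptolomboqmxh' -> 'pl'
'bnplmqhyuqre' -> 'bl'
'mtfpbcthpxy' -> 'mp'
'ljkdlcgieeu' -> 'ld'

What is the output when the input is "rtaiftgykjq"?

The pattern: keep one character in every 3, starting at position 1 (positions 1st, 4th, 7th, ...), then keep only the first 2 characters.
On "rtaiftgykjq": the first step gives "rigj", and the second then gives "ri".

ri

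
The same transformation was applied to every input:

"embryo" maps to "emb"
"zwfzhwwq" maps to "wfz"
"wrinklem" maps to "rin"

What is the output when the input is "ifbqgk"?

ifb

Each output is the input with this applied: swap the front and back halves of the string, then keep only the last 3 characters.
"ifbqgk" → "qgkifb" → "ifb".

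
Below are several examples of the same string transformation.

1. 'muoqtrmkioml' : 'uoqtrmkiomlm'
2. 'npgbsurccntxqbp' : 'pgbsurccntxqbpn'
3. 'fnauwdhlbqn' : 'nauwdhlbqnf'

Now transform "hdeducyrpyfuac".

deducyrpyfuach

What's happening: move the first character to the end.
Applying that to "hdeducyrpyfuac" gives "deducyrpyfuach".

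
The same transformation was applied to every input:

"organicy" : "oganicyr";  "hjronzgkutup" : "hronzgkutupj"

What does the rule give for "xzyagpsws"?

xyagpswsz

Looking at the pairs, the operation is to move the first character to the end, then swap the first and last characters.
Applying both steps to "xzyagpsws": "zyagpswsx", then "xyagpswsz".
(Check on "organicy": → "rganicyo" → "oganicyr" ✓)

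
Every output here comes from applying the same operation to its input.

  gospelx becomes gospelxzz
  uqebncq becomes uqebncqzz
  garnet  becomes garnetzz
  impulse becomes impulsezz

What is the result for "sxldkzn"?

sxldkznzz

Rule — append "zz".
"sxldkzn" → "sxldkznzz".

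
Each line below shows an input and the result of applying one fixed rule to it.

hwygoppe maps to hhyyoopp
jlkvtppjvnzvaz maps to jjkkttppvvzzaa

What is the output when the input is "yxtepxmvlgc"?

yyttppmmllcc

The transformation: keep every other character starting from the first (positions 1st, 3rd, 5th, ...), then double every character.
Applying both steps to "yxtepxmvlgc": "ytpmlc", then "yyttppmmllcc".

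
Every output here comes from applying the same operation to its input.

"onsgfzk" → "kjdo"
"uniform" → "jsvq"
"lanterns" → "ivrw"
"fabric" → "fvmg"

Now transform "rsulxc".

Each output is the input with this applied: shift every letter 4 places forward in the alphabet (wrapping around), then keep only the last 4 characters.
Applying both steps to "rsulxc": "vwypbg", then "ypbg".

ypbg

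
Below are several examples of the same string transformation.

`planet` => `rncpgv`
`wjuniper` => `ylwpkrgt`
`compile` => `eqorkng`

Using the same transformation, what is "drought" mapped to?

ftqwijv

In each case the input is transformed by: shift every letter 2 places forward in the alphabet (wrapping around).
"drought" → "ftqwijv".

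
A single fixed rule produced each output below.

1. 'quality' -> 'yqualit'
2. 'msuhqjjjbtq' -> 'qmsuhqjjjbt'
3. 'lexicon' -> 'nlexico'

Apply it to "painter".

rpainte

Rule — move the last character to the front.
Doing the same to "painter": "rpainte".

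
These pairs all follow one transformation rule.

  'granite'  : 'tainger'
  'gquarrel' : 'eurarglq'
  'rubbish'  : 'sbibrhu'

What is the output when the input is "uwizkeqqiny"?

niizqkqeuyw

The transformation: take characters alternately from the front and the back (1st, last, 2nd, 2nd-last, ...), then move the first 3 characters to the end (rotate left by 3).
Applying both steps to "uwizkeqqiny": "uywniizqkqe", then "niizqkqeuyw".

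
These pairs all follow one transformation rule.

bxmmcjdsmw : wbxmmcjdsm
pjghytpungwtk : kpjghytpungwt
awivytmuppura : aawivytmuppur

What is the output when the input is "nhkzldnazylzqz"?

znhkzldnazylzq

What's happening: move the last character to the front.
So "nhkzldnazylzqz" becomes "znhkzldnazylzq".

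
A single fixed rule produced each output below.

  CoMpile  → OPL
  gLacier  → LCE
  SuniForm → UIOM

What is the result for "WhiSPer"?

HSE

Rule — keep every other character starting from the second (positions 2nd, 4th, 6th, ...), then convert every letter to uppercase.
Doing the same to "WhiSPer": "HSE".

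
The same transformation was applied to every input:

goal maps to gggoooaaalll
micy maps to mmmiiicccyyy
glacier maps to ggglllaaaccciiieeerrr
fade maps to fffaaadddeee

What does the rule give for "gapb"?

What's happening: repeat every character 3 times.
"gapb" → "gggaaapppbbb".

gggaaapppbbb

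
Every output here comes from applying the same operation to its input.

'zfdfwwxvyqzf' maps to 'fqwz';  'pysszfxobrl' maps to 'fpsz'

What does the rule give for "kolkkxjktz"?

In each case the input is transformed by: sort the characters into alphabetical order, then keep one character in every 3, starting at position 2 (positions 2nd, 5th, 8th, ...).
For "kolkkxjktz", step one produces "jkkkklotxz"; step two turns that into "kkt".

kkt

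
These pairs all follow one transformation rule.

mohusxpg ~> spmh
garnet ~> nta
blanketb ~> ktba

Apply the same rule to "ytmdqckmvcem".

What's happening: swap the front and back halves of the string, then keep every other character starting from the first (positions 1st, 3rd, 5th, ...).
Working it through for "ytmdqckmvcem": intermediate "kmvcemytmdqc", final "kveymq".

kveymq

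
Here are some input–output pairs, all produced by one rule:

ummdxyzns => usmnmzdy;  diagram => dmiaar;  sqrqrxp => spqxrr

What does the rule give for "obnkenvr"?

Looking at the pairs, the operation is to take characters alternately from the front and the back (1st, last, 2nd, 2nd-last, ...), then delete the last character.
On "obnkenvr": the first step gives "orbvnnke", and the second then gives "orbvnnk".
(Check on "sqrqrxp": → "spqxrrq" → "spqxrr" ✓)

orbvnnk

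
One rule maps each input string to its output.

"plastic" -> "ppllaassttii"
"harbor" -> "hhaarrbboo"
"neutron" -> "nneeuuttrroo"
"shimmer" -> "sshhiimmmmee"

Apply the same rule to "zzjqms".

Looking at the pairs, the operation is to double every character, then delete the last 2 characters.
Starting from "zzjqms": after the first operation, "zzzzjjqqmmss"; after the second, "zzzzjjqqmm".
(Check on "harbor": → "hhaarrbboorr" → "hhaarrbboo" ✓)

zzzzjjqqmm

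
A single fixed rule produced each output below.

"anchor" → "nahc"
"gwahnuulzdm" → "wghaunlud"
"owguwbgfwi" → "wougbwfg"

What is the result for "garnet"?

agnr

The rule is to swap each adjacent pair of characters (1↔2, 3↔4, ...), then delete the last 2 characters.
Starting from "garnet": after the first operation, "agnrte"; after the second, "agnr".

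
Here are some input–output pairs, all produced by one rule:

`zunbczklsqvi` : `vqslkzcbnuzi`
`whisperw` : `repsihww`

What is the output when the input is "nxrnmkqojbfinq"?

The transformation: move the last character to the front, then reverse the string.
Applying both steps to "nxrnmkqojbfinq": "qnxrnmkqojbfin", then "nifbjoqkmnrxnq".

nifbjoqkmnrxnq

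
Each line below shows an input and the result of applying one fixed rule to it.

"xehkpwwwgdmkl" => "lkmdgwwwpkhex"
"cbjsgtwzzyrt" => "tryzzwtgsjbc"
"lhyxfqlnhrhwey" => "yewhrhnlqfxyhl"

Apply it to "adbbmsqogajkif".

fikjagoqsmbbda

Each output is the input with this applied: reverse the string.
For "adbbmsqogajkif" the result is "fikjagoqsmbbda".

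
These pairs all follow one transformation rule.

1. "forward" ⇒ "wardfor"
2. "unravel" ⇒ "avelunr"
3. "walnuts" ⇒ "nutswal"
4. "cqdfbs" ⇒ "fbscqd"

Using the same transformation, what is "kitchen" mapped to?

What's happening: move the first 3 characters to the end (rotate left by 3).
On "kitchen" that produces "chenkit".

chenkit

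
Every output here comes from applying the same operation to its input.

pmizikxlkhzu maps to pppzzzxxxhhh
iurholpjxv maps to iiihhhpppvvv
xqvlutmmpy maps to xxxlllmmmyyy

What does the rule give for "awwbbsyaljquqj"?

aaabbbyyyjjjqqq

Each output is the input with this applied: keep one character in every 3, starting at position 1 (positions 1st, 4th, 7th, ...), then repeat every character 3 times.
For "awwbbsyaljquqj" the result is "aaabbbyyyjjjqqq".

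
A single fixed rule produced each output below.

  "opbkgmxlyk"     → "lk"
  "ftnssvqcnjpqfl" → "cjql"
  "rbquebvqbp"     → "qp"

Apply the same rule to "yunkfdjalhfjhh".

ahjh

Each output is the input with this applied: keep every other character starting from the second (positions 2nd, 4th, 6th, ...), then delete the first 3 characters.
On "yunkfdjalhfjhh": the first step gives "ukdahjh", and the second then gives "ahjh".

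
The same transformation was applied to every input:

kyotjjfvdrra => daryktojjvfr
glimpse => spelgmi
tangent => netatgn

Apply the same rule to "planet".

The rule is to swap each adjacent pair of characters (1↔2, 3↔4, ...), then move the last 3 characters to the front (rotate right by 3).
Working it through for "planet": intermediate "lpnate", final "atelpn".

atelpn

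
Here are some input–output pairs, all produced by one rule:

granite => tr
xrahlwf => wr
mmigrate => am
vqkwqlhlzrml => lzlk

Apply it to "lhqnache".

cl

In each case the input is transformed by: move the first 3 characters to the end (rotate left by 3), then keep one character in every 3, starting at position 3 (positions 3rd, 6th, 9th, ...).
"lhqnache" → "cl".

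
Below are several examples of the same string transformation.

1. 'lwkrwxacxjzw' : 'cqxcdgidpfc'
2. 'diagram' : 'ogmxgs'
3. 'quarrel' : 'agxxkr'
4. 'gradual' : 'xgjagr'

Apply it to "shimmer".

The rule is to shift every letter 6 places forward in the alphabet (wrapping around), then delete the first character.
On "shimmer": the first step gives "ynosskx", and the second then gives "nosskx".

nosskx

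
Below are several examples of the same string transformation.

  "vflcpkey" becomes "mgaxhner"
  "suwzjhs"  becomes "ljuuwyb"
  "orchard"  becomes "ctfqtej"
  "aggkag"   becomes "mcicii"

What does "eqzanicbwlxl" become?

Rule — move the last 3 characters to the front (rotate right by 3), then shift every letter 2 places forward in the alphabet (wrapping around).
Starting from "eqzanicbwlxl": after the first operation, "lxleqzanicbw"; after the second, "nzngsbcpkedy".
(Check on "aggkag": → "kagagg" → "mcicii" ✓)

nzngsbcpkedy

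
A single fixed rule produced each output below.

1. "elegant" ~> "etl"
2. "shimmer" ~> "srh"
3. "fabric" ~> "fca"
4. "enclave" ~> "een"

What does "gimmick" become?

gki

Looking at the pairs, the operation is to take characters alternately from the front and the back (1st, last, 2nd, 2nd-last, ...), then keep only the first 3 characters.
For "gimmick", step one produces "gkicmim"; step two turns that into "gki".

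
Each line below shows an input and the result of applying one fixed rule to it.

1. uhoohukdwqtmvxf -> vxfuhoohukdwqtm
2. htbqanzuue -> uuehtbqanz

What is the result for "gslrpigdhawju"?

Each output is the input with this applied: move the last 3 characters to the front (rotate right by 3).
For "gslrpigdhawju" the result is "wjugslrpigdha".

wjugslrpigdha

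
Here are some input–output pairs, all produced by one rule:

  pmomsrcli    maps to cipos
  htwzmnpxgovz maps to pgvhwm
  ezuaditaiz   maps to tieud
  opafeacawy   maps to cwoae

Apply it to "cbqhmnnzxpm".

In each case the input is transformed by: keep every other character starting from the first (positions 1st, 3rd, 5th, ...), then move the first 3 characters to the end (rotate left by 3).
Applying both steps to "cbqhmnnzxpm": "cqmnxm", then "nxmcqm".

nxmcqm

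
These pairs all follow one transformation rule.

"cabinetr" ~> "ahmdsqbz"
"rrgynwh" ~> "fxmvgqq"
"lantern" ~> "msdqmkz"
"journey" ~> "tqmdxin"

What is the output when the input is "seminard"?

lhmzqcrd

The pattern: move the first 2 characters to the end (rotate left by 2), then shift every letter 1 place backward in the alphabet (wrapping around).
Starting from "seminard": after the first operation, "minardse"; after the second, "lhmzqcrd".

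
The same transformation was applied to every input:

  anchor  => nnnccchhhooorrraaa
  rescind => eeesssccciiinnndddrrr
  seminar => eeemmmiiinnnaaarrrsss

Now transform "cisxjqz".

iiisssxxxjjjqqqzzzccc

Rule — repeat every character 3 times, then move the first 3 characters to the end (rotate left by 3).
Doing the same to "cisxjqz": "iiisssxxxjjjqqqzzzccc".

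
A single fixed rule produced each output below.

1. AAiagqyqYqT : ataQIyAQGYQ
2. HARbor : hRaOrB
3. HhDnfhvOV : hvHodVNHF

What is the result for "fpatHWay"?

In each case the input is transformed by: take characters alternately from the front and the back (1st, last, 2nd, 2nd-last, ...), then flip the case of every letter.
For "fpatHWay", step one produces "fypaaWtH"; step two turns that into "FYPAAwTh".

FYPAAwTh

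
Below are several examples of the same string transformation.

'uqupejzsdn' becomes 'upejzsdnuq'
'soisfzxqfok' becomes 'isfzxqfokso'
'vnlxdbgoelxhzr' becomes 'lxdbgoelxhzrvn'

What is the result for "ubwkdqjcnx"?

What's happening: move the first 2 characters to the end (rotate left by 2).
Applying that to "ubwkdqjcnx" gives "wkdqjcnxub".

wkdqjcnxub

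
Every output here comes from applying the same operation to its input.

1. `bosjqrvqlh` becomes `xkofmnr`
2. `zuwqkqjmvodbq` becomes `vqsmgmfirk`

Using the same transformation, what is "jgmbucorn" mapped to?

Rule — shift every letter 4 places backward in the alphabet (wrapping around), then delete the last 3 characters.
On "jgmbucorn": the first step gives "fcixqyknj", and the second then gives "fcixqy".
(Check on "bosjqrvqlh": → "xkofmnrmhd" → "xkofmnr" ✓)

fcixqy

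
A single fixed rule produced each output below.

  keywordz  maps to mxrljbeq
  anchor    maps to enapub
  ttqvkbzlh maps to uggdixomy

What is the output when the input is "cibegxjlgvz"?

The transformation: shift every letter 13 places forward in the alphabet (wrapping around) — i.e. ROT13, then move the last character to the front.
"cibegxjlgvz" → "pvortkwytim" → "mpvortkwyti".

mpvortkwyti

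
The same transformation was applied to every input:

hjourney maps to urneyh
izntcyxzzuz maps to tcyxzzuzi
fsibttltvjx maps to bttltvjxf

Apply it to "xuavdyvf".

vdyvfx

The pattern: move the first character to the end, then delete the first 2 characters.
Applying both steps to "xuavdyvf": "uavdyvfx", then "vdyvfx".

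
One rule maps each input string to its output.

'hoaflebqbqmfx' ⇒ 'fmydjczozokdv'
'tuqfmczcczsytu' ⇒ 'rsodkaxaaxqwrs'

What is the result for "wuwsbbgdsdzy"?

The pattern: shift every letter 2 places backward in the alphabet (wrapping around).
"wuwsbbgdsdzy" → "usuqzzebqbxw".

usuqzzebqbxw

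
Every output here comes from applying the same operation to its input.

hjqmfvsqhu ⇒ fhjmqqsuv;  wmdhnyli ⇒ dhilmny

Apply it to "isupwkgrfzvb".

The pattern: delete the first character, then sort the characters into alphabetical order.
Working it through for "isupwkgrfzvb": intermediate "supwkgrfzvb", final "bfgkprsuvwz".

bfgkprsuvwz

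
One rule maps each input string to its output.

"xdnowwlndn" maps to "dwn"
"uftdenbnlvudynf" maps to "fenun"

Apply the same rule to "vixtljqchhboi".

Rule — keep one character in every 3, starting at position 2 (positions 2nd, 5th, 8th, ...).
Doing the same to "vixtljqchhboi": "ilcb".

ilcb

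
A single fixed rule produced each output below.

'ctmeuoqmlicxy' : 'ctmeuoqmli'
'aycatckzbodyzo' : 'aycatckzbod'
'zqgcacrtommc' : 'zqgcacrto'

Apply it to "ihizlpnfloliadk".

Looking at the pairs, the operation is to delete the last 3 characters.
Doing the same to "ihizlpnfloliadk": "ihizlpnfloli".

ihizlpnfloli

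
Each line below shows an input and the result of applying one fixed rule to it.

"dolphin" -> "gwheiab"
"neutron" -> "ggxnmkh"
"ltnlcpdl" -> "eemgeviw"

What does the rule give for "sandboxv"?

oltgwuhq

Looking at the pairs, the operation is to move the last character to the front, then shift every letter 7 places backward in the alphabet (wrapping around).
"sandboxv" → "oltgwuhq".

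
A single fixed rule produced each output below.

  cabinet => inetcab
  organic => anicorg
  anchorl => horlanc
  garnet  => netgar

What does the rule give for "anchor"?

horanc

Looking at the pairs, the operation is to move the first 3 characters to the end (rotate left by 3).
For "anchor" the result is "horanc".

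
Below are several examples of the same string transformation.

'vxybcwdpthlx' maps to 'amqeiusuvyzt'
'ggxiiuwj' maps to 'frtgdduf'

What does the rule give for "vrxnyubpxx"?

rymuusoukv

The rule is to swap the front and back halves of the string, then shift every letter 3 places backward in the alphabet (wrapping around).
"vrxnyubpxx" → "ubpxxvrxny" → "rymuusoukv".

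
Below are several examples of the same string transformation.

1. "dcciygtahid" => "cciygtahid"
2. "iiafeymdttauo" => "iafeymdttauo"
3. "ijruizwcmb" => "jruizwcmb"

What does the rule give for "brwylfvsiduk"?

rwylfvsiduk

Each output is the input with this applied: delete the first character.
Doing the same to "brwylfvsiduk": "rwylfvsiduk".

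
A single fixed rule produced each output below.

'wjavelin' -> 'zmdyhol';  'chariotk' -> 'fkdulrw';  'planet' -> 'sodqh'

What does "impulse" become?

In each case the input is transformed by: delete the last character, then shift every letter 3 places forward in the alphabet (wrapping around).
Working it through for "impulse": intermediate "impuls", final "lpsxov".
(Check on "planet": → "plane" → "sodqh" ✓)

lpsxov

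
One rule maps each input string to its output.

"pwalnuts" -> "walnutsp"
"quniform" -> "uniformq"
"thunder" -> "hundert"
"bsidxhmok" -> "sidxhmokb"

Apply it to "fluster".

lusterf

The rule is to move the first character to the end.
So "fluster" becomes "lusterf".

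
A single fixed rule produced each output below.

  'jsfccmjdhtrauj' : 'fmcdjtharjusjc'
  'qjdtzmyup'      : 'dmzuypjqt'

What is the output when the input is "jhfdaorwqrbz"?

Each output is the input with this applied: swap each adjacent pair of characters (1↔2, 3↔4, ...), then move the first 3 characters to the end (rotate left by 3).
Starting from "jhfdaorwqrbz": after the first operation, "hjdfoawrrqzb"; after the second, "foawrrqzbhjd".

foawrrqzbhjd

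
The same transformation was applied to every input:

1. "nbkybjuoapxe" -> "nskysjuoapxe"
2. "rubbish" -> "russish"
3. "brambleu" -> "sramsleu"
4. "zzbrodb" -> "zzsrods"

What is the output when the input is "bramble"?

Each output is the input with this applied: replace every "b" with "s".
For "bramble" the result is "sramsle".

sramsle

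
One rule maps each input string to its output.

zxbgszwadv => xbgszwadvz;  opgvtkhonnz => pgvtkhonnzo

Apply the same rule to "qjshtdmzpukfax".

jshtdmzpukfaxq

Looking at the pairs, the operation is to move the first character to the end.
For "qjshtdmzpukfax" the result is "jshtdmzpukfaxq".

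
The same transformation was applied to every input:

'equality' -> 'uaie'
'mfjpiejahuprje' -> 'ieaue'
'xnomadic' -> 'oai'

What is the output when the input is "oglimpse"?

In each case the input is transformed by: move the first character to the end, then keep only the vowels.
For "oglimpse" the result is "ieo".

ieo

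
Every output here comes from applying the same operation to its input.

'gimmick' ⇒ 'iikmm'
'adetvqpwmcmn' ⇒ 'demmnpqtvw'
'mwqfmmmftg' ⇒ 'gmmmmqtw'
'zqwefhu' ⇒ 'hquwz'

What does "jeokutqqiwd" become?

ijkoqqtuw

The pattern: sort the characters into alphabetical order, then delete the first 2 characters.
Starting from "jeokutqqiwd": after the first operation, "deijkoqqtuw"; after the second, "ijkoqqtuw".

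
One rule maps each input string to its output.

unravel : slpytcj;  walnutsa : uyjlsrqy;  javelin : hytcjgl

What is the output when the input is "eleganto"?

cjceylrm

Looking at the pairs, the operation is to shift every letter 2 places backward in the alphabet (wrapping around).
"eleganto" → "cjceylrm".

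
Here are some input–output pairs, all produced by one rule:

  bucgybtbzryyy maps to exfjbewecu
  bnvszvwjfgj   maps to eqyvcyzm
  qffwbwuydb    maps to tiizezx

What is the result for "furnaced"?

ixuqd

In each case the input is transformed by: shift every letter 3 places forward in the alphabet (wrapping around), then delete the last 3 characters.
For "furnaced" the result is "ixuqd".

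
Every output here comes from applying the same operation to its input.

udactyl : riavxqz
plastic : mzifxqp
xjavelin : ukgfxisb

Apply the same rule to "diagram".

The rule is to take characters alternately from the front and the back (1st, last, 2nd, 2nd-last, ...), then shift every letter 3 places backward in the alphabet (wrapping around).
Applying that to "diagram" gives "ajfxxod".
(Check on "udactyl": → "uldyatc" → "riavxqz" ✓)

ajfxxod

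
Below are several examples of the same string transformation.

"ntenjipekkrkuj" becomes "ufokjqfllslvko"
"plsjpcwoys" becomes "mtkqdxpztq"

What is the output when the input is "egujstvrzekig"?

hvktuwsafljhf

The rule is to move the first character to the end, then shift every letter 1 place forward in the alphabet (wrapping around).
Working it through for "egujstvrzekig": intermediate "gujstvrzekige", final "hvktuwsafljhf".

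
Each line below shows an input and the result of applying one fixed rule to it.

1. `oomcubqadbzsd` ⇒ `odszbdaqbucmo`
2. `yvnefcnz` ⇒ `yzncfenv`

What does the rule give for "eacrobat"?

What's happening: move the first character to the end, then reverse the string.
"eacrobat" → "acrobate" → "etaborca".
(Check on "oomcubqadbzsd": → "omcubqadbzsdo" → "odszbdaqbucmo" ✓)

etaborca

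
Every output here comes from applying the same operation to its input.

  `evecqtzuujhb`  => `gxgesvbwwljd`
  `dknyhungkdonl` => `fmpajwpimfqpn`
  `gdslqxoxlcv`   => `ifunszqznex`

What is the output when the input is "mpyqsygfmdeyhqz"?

orasuaihofgajsb

Rule — shift every letter 2 places forward in the alphabet (wrapping around).
For "mpyqsygfmdeyhqz" the result is "orasuaihofgajsb".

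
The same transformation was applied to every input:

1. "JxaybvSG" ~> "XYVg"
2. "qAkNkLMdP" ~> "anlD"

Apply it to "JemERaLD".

EeAd

The rule is to keep every other character starting from the second (positions 2nd, 4th, 6th, ...), then flip the case of every letter.
Starting from "JemERaLD": after the first operation, "eEaD"; after the second, "EeAd".
(Check on "JxaybvSG": → "xyvG" → "XYVg" ✓)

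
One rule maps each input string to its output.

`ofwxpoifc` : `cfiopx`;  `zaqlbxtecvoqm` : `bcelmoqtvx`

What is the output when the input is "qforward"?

adrrw

The pattern: delete the first 3 characters, then sort the characters into alphabetical order.
Working it through for "qforward": intermediate "rward", final "adrrw".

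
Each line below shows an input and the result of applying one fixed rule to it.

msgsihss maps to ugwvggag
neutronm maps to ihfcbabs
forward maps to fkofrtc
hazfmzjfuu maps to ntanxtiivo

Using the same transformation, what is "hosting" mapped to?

ghwbuvc

What's happening: shift every letter 12 places backward in the alphabet (wrapping around), then move the first 2 characters to the end (rotate left by 2).
On "hosting" that produces "ghwbuvc".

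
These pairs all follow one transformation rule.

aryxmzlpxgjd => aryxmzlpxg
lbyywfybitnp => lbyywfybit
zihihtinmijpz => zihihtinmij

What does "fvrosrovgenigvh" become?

fvrosrovgenig

The pattern: delete the last 2 characters.
For "fvrosrovgenigvh" the result is "fvrosrovgenig".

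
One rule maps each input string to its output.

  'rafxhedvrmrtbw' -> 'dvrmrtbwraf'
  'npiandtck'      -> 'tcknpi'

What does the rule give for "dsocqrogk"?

ogkdso

Rule — move the first 3 characters to the end (rotate left by 3), then delete the first 3 characters.
Starting from "dsocqrogk": after the first operation, "cqrogkdso"; after the second, "ogkdso".
(Check on "npiandtck": → "andtcknpi" → "tcknpi" ✓)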